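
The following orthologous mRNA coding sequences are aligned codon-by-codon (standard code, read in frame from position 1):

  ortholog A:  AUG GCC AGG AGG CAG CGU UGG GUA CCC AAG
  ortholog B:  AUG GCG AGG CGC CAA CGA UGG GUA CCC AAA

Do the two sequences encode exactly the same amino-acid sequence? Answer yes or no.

yes

Codon 1: AUG Met / AUG Met — identical.
Codon 2: GCC Ala / GCG Ala — synonymous.
Codon 3: AGG Arg / AGG Arg — identical.
Codon 4: AGG Arg / CGC Arg — synonymous.
Codon 5: CAG Gln / CAA Gln — synonymous.
Codon 6: CGU Arg / CGA Arg — synonymous.
Codon 7: UGG Trp / UGG Trp — identical.
Codon 8: GUA Val / GUA Val — identical.
Codon 9: CCC Pro / CCC Pro — identical.
Codon 10: AAG Lys / AAA Lys — synonymous.
Nonsynonymous differences: 0 → same protein.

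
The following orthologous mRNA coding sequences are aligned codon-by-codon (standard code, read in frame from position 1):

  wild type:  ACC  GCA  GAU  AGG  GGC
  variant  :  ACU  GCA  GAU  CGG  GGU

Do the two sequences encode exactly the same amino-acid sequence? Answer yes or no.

yes

Codon 1: ACC Thr / ACU Thr — synonymous.
Codon 2: GCA Ala / GCA Ala — identical.
Codon 3: GAU Asp / GAU Asp — identical.
Codon 4: AGG Arg / CGG Arg — synonymous.
Codon 5: GGC Gly / GGU Gly — synonymous.
Nonsynonymous differences: 0 → same protein.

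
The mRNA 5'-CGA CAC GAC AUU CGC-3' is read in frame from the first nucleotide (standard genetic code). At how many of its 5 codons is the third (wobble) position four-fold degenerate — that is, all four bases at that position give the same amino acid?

Codon 1 CGA (Arg): third position 4-fold.
Codon 2 CAC (His): third position 2-fold.
Codon 3 GAC (Asp): third position 2-fold.
Codon 4 AUU (Ile): third position 3-fold.
Codon 5 CGC (Arg): third position 4-fold.
Four-fold degenerate third positions: 2.

2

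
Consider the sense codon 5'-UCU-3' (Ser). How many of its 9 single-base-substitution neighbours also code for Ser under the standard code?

3

Position 1: none → 0 synonymous.
Position 2: none → 0 synonymous.
Position 3: UCC, UCA, UCG → 3 synonymous.
Total: 0 + 0 + 3 = 3.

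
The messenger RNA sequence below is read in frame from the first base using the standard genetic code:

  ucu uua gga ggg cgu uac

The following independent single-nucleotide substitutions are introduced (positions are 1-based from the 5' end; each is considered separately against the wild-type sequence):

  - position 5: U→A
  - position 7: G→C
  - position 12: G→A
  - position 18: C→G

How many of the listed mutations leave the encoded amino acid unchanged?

Codon 2: UUA (Leu) → UAA (Stop) — nonsense.
Codon 3: GGA (Gly) → CGA (Arg) — missense.
Codon 4: GGG (Gly) → GGA (Gly) — synonymous.
Codon 6: UAC (Tyr) → UAG (Stop) — nonsense.
Synonymous: 1 of 4.

1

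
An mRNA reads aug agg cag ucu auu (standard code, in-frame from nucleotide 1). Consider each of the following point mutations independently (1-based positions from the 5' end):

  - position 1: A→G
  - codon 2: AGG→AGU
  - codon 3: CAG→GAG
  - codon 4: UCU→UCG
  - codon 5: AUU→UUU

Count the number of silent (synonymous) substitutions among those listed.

1

Codon 1: AUG (Met) → GUG (Val) — missense.
Codon 2: AGG (Arg) → AGU (Ser) — missense.
Codon 3: CAG (Gln) → GAG (Glu) — missense.
Codon 4: UCU (Ser) → UCG (Ser) — synonymous.
Codon 5: AUU (Ile) → UUU (Phe) — missense.
Synonymous: 1 of 5.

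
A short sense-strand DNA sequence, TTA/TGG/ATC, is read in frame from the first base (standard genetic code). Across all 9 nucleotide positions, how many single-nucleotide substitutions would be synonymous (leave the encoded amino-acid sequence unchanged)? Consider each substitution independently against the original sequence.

4

Codon 1 (TTA, Leu): 2 synonymous substitutions.
Codon 2 (TGG, Trp): 0 synonymous substitutions.
Codon 3 (ATC, Ile): 2 synonymous substitutions.
Total: 2 + 0 + 2 = 4.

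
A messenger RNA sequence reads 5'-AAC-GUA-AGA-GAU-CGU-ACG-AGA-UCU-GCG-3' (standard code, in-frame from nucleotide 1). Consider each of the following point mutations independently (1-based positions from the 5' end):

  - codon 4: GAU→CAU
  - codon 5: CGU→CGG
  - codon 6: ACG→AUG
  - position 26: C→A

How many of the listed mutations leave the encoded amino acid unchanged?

Codon 4: GAU (Asp) → CAU (His) — missense.
Codon 5: CGU (Arg) → CGG (Arg) — synonymous.
Codon 6: ACG (Thr) → AUG (Met) — missense.
Codon 9: GCG (Ala) → GAG (Glu) — missense.
Synonymous: 1 of 4.

1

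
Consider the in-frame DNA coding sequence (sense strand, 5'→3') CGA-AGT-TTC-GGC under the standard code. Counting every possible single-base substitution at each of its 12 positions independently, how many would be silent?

Codon 1 (CGA, Arg): 4 synonymous substitutions.
Codon 2 (AGT, Ser): 1 synonymous substitution.
Codon 3 (TTC, Phe): 1 synonymous substitution.
Codon 4 (GGC, Gly): 3 synonymous substitutions.
Total: 4 + 1 + 1 + 3 = 9.

9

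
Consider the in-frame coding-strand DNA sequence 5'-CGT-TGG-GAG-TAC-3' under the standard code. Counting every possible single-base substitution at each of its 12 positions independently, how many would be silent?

Codon 1 (CGT, Arg): 3 synonymous substitutions.
Codon 2 (TGG, Trp): 0 synonymous substitutions.
Codon 3 (GAG, Glu): 1 synonymous substitution.
Codon 4 (TAC, Tyr): 1 synonymous substitution.
Total: 3 + 0 + 1 + 1 = 5.

5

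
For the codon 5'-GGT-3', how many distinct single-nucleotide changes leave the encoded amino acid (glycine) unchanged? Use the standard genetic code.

3

Position 1: none → 0 synonymous.
Position 2: none → 0 synonymous.
Position 3: GGC, GGA, GGG → 3 synonymous.
Total: 0 + 0 + 3 = 3.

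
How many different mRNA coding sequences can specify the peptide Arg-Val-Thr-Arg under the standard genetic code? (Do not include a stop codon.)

Arg: 6 codons.
Val: 4 codons.
Thr: 4 codons.
Arg: 6 codons.
6 × 4 × 4 × 6 = 576.

576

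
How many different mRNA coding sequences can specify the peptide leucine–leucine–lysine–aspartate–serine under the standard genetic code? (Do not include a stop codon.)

Leu: 6 codons.
Leu: 6 codons.
Lys: 2 codons.
Asp: 2 codons.
Ser: 6 codons.
6 × 6 × 2 × 2 × 6 = 864.

864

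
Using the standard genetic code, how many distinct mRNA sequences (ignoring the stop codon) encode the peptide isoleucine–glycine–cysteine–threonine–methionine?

96

Ile: 3 codons.
Gly: 4 codons.
Cys: 2 codons.
Thr: 4 codons.
Met: 1 codon.
3 × 4 × 2 × 4 × 1 = 96.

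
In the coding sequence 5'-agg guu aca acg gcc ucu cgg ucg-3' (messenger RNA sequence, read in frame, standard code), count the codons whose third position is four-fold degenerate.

7

Codon 1 AGG (Arg): third position 2-fold.
Codon 2 GUU (Val): third position 4-fold.
Codon 3 ACA (Thr): third position 4-fold.
Codon 4 ACG (Thr): third position 4-fold.
Codon 5 GCC (Ala): third position 4-fold.
Codon 6 UCU (Ser): third position 4-fold.
Codon 7 CGG (Arg): third position 4-fold.
Codon 8 UCG (Ser): third position 4-fold.
Four-fold degenerate third positions: 7.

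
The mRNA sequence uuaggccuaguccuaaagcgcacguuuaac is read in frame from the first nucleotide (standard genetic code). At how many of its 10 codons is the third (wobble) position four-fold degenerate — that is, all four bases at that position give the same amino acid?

6

Codon 1 UUA (Leu): third position 2-fold.
Codon 2 GGC (Gly): third position 4-fold.
Codon 3 CUA (Leu): third position 4-fold.
Codon 4 GUC (Val): third position 4-fold.
Codon 5 CUA (Leu): third position 4-fold.
Codon 6 AAG (Lys): third position 2-fold.
Codon 7 CGC (Arg): third position 4-fold.
Codon 8 ACG (Thr): third position 4-fold.
Codon 9 UUU (Phe): third position 2-fold.
Codon 10 AAC (Asn): third position 2-fold.
Four-fold degenerate third positions: 6.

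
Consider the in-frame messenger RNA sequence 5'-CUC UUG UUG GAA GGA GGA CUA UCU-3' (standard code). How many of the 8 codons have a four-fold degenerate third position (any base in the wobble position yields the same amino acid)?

Codon 1 CUC (Leu): third position 4-fold.
Codon 2 UUG (Leu): third position 2-fold.
Codon 3 UUG (Leu): third position 2-fold.
Codon 4 GAA (Glu): third position 2-fold.
Codon 5 GGA (Gly): third position 4-fold.
Codon 6 GGA (Gly): third position 4-fold.
Codon 7 CUA (Leu): third position 4-fold.
Codon 8 UCU (Ser): third position 4-fold.
Four-fold degenerate third positions: 5.

5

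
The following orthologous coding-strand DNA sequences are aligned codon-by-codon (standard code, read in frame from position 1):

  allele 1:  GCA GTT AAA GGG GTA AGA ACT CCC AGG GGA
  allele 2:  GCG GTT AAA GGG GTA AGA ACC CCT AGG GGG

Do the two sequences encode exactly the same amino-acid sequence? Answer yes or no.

yes

Codon 1: GCA Ala / GCG Ala — synonymous.
Codon 2: GTT Val / GTT Val — identical.
Codon 3: AAA Lys / AAA Lys — identical.
Codon 4: GGG Gly / GGG Gly — identical.
Codon 5: GTA Val / GTA Val — identical.
Codon 6: AGA Arg / AGA Arg — identical.
Codon 7: ACT Thr / ACC Thr — synonymous.
Codon 8: CCC Pro / CCT Pro — synonymous.
Codon 9: AGG Arg / AGG Arg — identical.
Codon 10: GGA Gly / GGG Gly — synonymous.
Nonsynonymous differences: 0 → same protein.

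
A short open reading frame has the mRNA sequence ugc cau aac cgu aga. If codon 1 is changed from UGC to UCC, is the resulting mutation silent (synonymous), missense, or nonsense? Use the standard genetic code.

missense

Position 2 falls in codon 1: UGC → Cys.
After the substitution the codon is UCC → Ser.
Cys ≠ Ser, so this is a missense mutation.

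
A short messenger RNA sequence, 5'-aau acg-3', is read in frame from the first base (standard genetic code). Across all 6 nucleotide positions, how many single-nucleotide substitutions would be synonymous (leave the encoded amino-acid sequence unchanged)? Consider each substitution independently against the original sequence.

4

Codon 1 (AAU, Asn): 1 synonymous substitution.
Codon 2 (ACG, Thr): 3 synonymous substitutions.
Total: 1 + 3 = 4.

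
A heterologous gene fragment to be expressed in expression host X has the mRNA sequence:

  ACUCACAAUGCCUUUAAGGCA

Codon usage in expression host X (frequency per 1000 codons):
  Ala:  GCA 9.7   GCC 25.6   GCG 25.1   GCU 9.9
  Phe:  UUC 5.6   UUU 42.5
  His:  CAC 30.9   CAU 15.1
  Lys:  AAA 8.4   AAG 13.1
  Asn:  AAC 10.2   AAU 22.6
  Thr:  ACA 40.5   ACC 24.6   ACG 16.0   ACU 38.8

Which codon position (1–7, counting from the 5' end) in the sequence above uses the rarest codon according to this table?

Codon 1 ACU (Thr): 38.8 per 1000.
Codon 2 CAC (His): 30.9 per 1000.
Codon 3 AAU (Asn): 22.6 per 1000.
Codon 4 GCC (Ala): 25.6 per 1000.
Codon 5 UUU (Phe): 42.5 per 1000.
Codon 6 AAG (Lys): 13.1 per 1000.
Codon 7 GCA (Ala): 9.7 per 1000.
Lowest frequency is 9.7 at codon 7.

7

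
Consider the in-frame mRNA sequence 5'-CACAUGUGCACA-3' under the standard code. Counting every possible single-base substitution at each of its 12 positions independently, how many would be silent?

5

Codon 1 (CAC, His): 1 synonymous substitution.
Codon 2 (AUG, Met): 0 synonymous substitutions.
Codon 3 (UGC, Cys): 1 synonymous substitution.
Codon 4 (ACA, Thr): 3 synonymous substitutions.
Total: 1 + 0 + 1 + 3 = 5.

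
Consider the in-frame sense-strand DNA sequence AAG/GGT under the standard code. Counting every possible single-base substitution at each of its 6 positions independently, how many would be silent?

Codon 1 (AAG, Lys): 1 synonymous substitution.
Codon 2 (GGT, Gly): 3 synonymous substitutions.
Total: 1 + 3 = 4.

4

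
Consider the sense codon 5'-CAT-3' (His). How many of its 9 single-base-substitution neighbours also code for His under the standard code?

Position 1: none → 0 synonymous.
Position 2: none → 0 synonymous.
Position 3: CAC → 1 synonymous.
Total: 0 + 0 + 1 = 1.

1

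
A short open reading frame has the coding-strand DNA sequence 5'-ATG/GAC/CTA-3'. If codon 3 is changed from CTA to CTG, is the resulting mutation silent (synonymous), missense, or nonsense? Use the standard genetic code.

silent

Position 9 falls in codon 3: CTA → Leu.
After the substitution the codon is CTG → Leu.
Both encode Leu, so the change is synonymous.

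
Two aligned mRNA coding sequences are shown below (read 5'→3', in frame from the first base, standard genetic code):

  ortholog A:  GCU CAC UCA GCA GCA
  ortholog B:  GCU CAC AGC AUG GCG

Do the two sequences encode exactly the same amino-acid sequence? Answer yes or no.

Codon 1: GCU Ala / GCU Ala — identical.
Codon 2: CAC His / CAC His — identical.
Codon 3: UCA Ser / AGC Ser — synonymous.
Codon 4: GCA Ala / AUG Met — nonsynonymous.
Codon 5: GCA Ala / GCG Ala — synonymous.
Nonsynonymous differences: 1 → different protein.

no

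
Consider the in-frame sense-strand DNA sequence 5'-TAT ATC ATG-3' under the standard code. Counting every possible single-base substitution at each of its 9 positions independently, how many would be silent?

3

Codon 1 (TAT, Tyr): 1 synonymous substitution.
Codon 2 (ATC, Ile): 2 synonymous substitutions.
Codon 3 (ATG, Met): 0 synonymous substitutions.
Total: 1 + 2 + 0 = 3.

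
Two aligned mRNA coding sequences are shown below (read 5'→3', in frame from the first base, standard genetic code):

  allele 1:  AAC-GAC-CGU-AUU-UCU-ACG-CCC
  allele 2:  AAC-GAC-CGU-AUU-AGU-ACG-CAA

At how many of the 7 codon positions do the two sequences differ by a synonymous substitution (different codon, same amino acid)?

1

Codon 1: AAC Asn / AAC Asn — identical.
Codon 2: GAC Asp / GAC Asp — identical.
Codon 3: CGU Arg / CGU Arg — identical.
Codon 4: AUU Ile / AUU Ile — identical.
Codon 5: UCU Ser / AGU Ser — synonymous.
Codon 6: ACG Thr / ACG Thr — identical.
Codon 7: CCC Pro / CAA Gln — nonsynonymous.
Synonymous differences: 1.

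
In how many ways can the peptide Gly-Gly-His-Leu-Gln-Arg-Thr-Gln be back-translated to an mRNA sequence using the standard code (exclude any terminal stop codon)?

18432

Gly: 4 codons.
Gly: 4 codons.
His: 2 codons.
Leu: 6 codons.
Gln: 2 codons.
Arg: 6 codons.
Thr: 4 codons.
Gln: 2 codons.
4 × 4 × 2 × 6 × 2 × 6 × 4 × 2 = 18432.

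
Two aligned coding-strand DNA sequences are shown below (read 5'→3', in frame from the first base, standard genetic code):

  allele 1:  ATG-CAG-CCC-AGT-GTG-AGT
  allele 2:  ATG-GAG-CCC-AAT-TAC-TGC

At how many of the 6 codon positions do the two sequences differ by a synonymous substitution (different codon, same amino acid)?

Codon 1: ATG Met / ATG Met — identical.
Codon 2: CAG Gln / GAG Glu — nonsynonymous.
Codon 3: CCC Pro / CCC Pro — identical.
Codon 4: AGT Ser / AAT Asn — nonsynonymous.
Codon 5: GTG Val / TAC Tyr — nonsynonymous.
Codon 6: AGT Ser / TGC Cys — nonsynonymous.
Synonymous differences: 0.

0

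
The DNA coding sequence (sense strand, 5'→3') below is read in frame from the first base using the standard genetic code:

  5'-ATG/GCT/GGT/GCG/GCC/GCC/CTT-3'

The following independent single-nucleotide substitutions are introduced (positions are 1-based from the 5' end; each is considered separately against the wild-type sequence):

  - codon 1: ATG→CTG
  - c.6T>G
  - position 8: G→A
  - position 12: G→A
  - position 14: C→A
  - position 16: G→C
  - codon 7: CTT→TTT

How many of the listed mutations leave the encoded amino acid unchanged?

Codon 1: ATG (Met) → CTG (Leu) — missense.
Codon 2: GCT (Ala) → GCG (Ala) — synonymous.
Codon 3: GGT (Gly) → GAT (Asp) — missense.
Codon 4: GCG (Ala) → GCA (Ala) — synonymous.
Codon 5: GCC (Ala) → GAC (Asp) — missense.
Codon 6: GCC (Ala) → CCC (Pro) — missense.
Codon 7: CTT (Leu) → TTT (Phe) — missense.
Synonymous: 2 of 7.

2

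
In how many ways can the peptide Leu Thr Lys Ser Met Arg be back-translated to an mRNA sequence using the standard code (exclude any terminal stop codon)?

1728

Leu: 6 codons.
Thr: 4 codons.
Lys: 2 codons.
Ser: 6 codons.
Met: 1 codon.
Arg: 6 codons.
6 × 4 × 2 × 6 × 1 × 6 = 1728.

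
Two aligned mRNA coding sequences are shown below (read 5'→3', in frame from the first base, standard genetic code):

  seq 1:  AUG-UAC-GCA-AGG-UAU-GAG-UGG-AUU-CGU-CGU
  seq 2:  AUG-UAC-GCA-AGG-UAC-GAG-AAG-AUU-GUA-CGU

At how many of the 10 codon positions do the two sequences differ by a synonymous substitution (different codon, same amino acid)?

Codon 1: AUG Met / AUG Met — identical.
Codon 2: UAC Tyr / UAC Tyr — identical.
Codon 3: GCA Ala / GCA Ala — identical.
Codon 4: AGG Arg / AGG Arg — identical.
Codon 5: UAU Tyr / UAC Tyr — synonymous.
Codon 6: GAG Glu / GAG Glu — identical.
Codon 7: UGG Trp / AAG Lys — nonsynonymous.
Codon 8: AUU Ile / AUU Ile — identical.
Codon 9: CGU Arg / GUA Val — nonsynonymous.
Codon 10: CGU Arg / CGU Arg — identical.
Synonymous differences: 1.

1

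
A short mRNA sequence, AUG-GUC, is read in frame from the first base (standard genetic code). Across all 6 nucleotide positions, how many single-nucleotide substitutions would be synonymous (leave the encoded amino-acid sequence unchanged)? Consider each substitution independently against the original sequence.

Codon 1 (AUG, Met): 0 synonymous substitutions.
Codon 2 (GUC, Val): 3 synonymous substitutions.
Total: 0 + 3 = 3.

3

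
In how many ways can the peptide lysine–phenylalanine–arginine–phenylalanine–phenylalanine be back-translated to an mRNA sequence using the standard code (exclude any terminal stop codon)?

96

Lys: 2 codons.
Phe: 2 codons.
Arg: 6 codons.
Phe: 2 codons.
Phe: 2 codons.
2 × 2 × 6 × 2 × 2 = 96.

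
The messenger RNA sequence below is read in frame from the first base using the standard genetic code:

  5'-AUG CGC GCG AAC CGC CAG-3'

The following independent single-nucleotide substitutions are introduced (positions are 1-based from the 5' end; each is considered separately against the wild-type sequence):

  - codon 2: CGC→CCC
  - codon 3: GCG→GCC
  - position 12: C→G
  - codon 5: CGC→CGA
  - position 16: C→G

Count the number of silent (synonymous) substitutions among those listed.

2

Codon 2: CGC (Arg) → CCC (Pro) — missense.
Codon 3: GCG (Ala) → GCC (Ala) — synonymous.
Codon 4: AAC (Asn) → AAG (Lys) — missense.
Codon 5: CGC (Arg) → CGA (Arg) — synonymous.
Codon 6: CAG (Gln) → GAG (Glu) — missense.
Synonymous: 2 of 5.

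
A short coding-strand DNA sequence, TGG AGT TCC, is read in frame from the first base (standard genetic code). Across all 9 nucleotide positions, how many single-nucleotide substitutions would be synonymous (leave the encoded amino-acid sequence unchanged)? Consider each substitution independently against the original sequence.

4

Codon 1 (TGG, Trp): 0 synonymous substitutions.
Codon 2 (AGT, Ser): 1 synonymous substitution.
Codon 3 (TCC, Ser): 3 synonymous substitutions.
Total: 0 + 1 + 3 = 4.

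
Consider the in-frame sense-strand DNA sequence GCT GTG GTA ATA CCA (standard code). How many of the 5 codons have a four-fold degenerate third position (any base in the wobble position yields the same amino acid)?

4

Codon 1 GCT (Ala): third position 4-fold.
Codon 2 GTG (Val): third position 4-fold.
Codon 3 GTA (Val): third position 4-fold.
Codon 4 ATA (Ile): third position 3-fold.
Codon 5 CCA (Pro): third position 4-fold.
Four-fold degenerate third positions: 4.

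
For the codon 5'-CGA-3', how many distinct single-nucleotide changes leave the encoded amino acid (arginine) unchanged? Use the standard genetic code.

Position 1: AGA → 1 synonymous.
Position 2: none → 0 synonymous.
Position 3: CGU, CGC, CGG → 3 synonymous.
Total: 1 + 0 + 3 = 4.

4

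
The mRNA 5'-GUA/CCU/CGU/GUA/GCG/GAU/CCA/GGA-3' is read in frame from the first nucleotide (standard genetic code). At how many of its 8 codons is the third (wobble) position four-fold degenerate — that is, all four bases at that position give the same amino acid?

Codon 1 GUA (Val): third position 4-fold.
Codon 2 CCU (Pro): third position 4-fold.
Codon 3 CGU (Arg): third position 4-fold.
Codon 4 GUA (Val): third position 4-fold.
Codon 5 GCG (Ala): third position 4-fold.
Codon 6 GAU (Asp): third position 2-fold.
Codon 7 CCA (Pro): third position 4-fold.
Codon 8 GGA (Gly): third position 4-fold.
Four-fold degenerate third positions: 7.

7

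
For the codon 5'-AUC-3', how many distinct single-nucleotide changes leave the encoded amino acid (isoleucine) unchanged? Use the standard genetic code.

2

Position 1: none → 0 synonymous.
Position 2: none → 0 synonymous.
Position 3: AUU, AUA → 2 synonymous.
Total: 0 + 0 + 2 = 2.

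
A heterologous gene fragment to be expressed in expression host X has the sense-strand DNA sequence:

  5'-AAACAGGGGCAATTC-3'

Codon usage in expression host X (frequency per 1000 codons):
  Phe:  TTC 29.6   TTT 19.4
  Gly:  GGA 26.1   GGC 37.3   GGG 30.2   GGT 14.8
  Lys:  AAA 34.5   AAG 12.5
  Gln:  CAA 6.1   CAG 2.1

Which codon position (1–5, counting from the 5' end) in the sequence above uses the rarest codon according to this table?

2

Codon 1 AAA (Lys): 34.5 per 1000.
Codon 2 CAG (Gln): 2.1 per 1000.
Codon 3 GGG (Gly): 30.2 per 1000.
Codon 4 CAA (Gln): 6.1 per 1000.
Codon 5 TTC (Phe): 29.6 per 1000.
Lowest frequency is 2.1 at codon 2.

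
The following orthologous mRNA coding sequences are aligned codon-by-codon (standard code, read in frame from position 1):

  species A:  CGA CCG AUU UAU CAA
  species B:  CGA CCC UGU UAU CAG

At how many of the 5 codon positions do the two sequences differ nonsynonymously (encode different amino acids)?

1

Codon 1: CGA Arg / CGA Arg — identical.
Codon 2: CCG Pro / CCC Pro — synonymous.
Codon 3: AUU Ile / UGU Cys — nonsynonymous.
Codon 4: UAU Tyr / UAU Tyr — identical.
Codon 5: CAA Gln / CAG Gln — synonymous.
Nonsynonymous differences: 1.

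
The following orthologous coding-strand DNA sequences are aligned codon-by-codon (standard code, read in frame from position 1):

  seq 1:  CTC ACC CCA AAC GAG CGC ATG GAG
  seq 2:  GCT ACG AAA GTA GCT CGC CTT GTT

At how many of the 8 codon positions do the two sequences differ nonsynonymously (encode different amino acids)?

6

Codon 1: CTC Leu / GCT Ala — nonsynonymous.
Codon 2: ACC Thr / ACG Thr — synonymous.
Codon 3: CCA Pro / AAA Lys — nonsynonymous.
Codon 4: AAC Asn / GTA Val — nonsynonymous.
Codon 5: GAG Glu / GCT Ala — nonsynonymous.
Codon 6: CGC Arg / CGC Arg — identical.
Codon 7: ATG Met / CTT Leu — nonsynonymous.
Codon 8: GAG Glu / GTT Val — nonsynonymous.
Nonsynonymous differences: 6.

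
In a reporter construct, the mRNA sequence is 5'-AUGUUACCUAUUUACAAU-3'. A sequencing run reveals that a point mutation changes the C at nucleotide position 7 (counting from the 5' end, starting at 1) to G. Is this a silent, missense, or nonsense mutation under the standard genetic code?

Position 7 falls in codon 3: CCU → Pro.
After the substitution the codon is GCU → Ala.
Pro ≠ Ala, so this is a missense mutation.

missense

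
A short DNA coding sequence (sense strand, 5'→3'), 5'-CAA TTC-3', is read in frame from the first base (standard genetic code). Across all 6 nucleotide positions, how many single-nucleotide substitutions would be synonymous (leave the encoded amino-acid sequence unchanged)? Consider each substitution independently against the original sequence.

2

Codon 1 (CAA, Gln): 1 synonymous substitution.
Codon 2 (TTC, Phe): 1 synonymous substitution.
Total: 1 + 1 = 2.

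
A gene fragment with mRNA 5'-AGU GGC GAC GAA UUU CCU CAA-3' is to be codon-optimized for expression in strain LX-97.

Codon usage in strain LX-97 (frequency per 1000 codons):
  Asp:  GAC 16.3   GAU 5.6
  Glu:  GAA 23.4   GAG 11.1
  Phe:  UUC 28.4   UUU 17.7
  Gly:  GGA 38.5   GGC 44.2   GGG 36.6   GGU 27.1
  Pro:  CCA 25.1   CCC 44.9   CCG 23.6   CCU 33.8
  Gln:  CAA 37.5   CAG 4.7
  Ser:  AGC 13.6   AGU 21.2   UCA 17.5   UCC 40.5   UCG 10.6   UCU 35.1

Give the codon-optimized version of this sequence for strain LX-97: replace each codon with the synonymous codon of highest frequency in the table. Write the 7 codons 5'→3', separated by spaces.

Codon 1 (Ser): best is UCC at 40.5.
Codon 2 (Gly): best is GGC at 44.2.
Codon 3 (Asp): best is GAC at 16.3.
Codon 4 (Glu): best is GAA at 23.4.
Codon 5 (Phe): best is UUC at 28.4.
Codon 6 (Pro): best is CCC at 44.9.
Codon 7 (Gln): best is CAA at 37.5.

UCC GGC GAC GAA UUC CCC CAA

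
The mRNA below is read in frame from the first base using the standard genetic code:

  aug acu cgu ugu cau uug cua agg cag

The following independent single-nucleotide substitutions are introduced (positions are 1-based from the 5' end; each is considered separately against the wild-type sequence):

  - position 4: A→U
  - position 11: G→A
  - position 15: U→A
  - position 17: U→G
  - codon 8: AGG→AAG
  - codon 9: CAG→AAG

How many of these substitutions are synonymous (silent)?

0

Codon 2: ACU (Thr) → UCU (Ser) — missense.
Codon 4: UGU (Cys) → UAU (Tyr) — missense.
Codon 5: CAU (His) → CAA (Gln) — missense.
Codon 6: UUG (Leu) → UGG (Trp) — missense.
Codon 8: AGG (Arg) → AAG (Lys) — missense.
Codon 9: CAG (Gln) → AAG (Lys) — missense.
Synonymous: 0 of 6.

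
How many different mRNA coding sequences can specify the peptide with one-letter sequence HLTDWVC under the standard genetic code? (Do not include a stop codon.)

768

His: 2 codons.
Leu: 6 codons.
Thr: 4 codons.
Asp: 2 codons.
Trp: 1 codon.
Val: 4 codons.
Cys: 2 codons.
2 × 6 × 4 × 2 × 1 × 4 × 2 = 768.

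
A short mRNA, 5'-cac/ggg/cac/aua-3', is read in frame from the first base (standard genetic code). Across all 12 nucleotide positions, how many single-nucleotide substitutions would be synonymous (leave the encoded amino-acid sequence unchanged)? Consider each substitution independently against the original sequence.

Codon 1 (CAC, His): 1 synonymous substitution.
Codon 2 (GGG, Gly): 3 synonymous substitutions.
Codon 3 (CAC, His): 1 synonymous substitution.
Codon 4 (AUA, Ile): 2 synonymous substitutions.
Total: 1 + 3 + 1 + 2 = 7.

7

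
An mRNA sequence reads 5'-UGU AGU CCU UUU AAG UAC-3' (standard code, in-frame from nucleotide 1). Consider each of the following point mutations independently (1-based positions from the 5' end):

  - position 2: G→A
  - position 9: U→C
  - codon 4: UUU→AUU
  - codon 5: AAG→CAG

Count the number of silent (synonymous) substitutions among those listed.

1

Codon 1: UGU (Cys) → UAU (Tyr) — missense.
Codon 3: CCU (Pro) → CCC (Pro) — synonymous.
Codon 4: UUU (Phe) → AUU (Ile) — missense.
Codon 5: AAG (Lys) → CAG (Gln) — missense.
Synonymous: 1 of 4.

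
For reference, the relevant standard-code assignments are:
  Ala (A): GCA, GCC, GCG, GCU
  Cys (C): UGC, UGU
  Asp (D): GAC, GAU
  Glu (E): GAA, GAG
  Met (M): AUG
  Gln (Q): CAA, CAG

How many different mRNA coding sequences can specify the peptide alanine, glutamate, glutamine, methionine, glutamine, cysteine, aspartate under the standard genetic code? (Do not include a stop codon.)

Ala: 4 codons.
Glu: 2 codons.
Gln: 2 codons.
Met: 1 codon.
Gln: 2 codons.
Cys: 2 codons.
Asp: 2 codons.
4 × 2 × 2 × 1 × 2 × 2 × 2 = 128.

128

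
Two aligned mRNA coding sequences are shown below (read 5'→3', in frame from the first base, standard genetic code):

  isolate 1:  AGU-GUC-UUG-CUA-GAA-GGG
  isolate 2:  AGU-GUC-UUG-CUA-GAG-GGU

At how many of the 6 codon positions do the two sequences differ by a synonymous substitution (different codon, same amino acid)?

2

Codon 1: AGU Ser / AGU Ser — identical.
Codon 2: GUC Val / GUC Val — identical.
Codon 3: UUG Leu / UUG Leu — identical.
Codon 4: CUA Leu / CUA Leu — identical.
Codon 5: GAA Glu / GAG Glu — synonymous.
Codon 6: GGG Gly / GGU Gly — synonymous.
Synonymous differences: 2.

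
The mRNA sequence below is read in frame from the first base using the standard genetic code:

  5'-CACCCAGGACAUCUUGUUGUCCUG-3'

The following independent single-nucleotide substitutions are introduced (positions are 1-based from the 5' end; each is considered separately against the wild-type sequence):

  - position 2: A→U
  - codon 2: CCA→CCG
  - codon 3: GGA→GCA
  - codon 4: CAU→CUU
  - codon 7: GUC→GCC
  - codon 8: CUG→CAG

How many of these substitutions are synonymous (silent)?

1

Codon 1: CAC (His) → CUC (Leu) — missense.
Codon 2: CCA (Pro) → CCG (Pro) — synonymous.
Codon 3: GGA (Gly) → GCA (Ala) — missense.
Codon 4: CAU (His) → CUU (Leu) — missense.
Codon 7: GUC (Val) → GCC (Ala) — missense.
Codon 8: CUG (Leu) → CAG (Gln) — missense.
Synonymous: 1 of 6.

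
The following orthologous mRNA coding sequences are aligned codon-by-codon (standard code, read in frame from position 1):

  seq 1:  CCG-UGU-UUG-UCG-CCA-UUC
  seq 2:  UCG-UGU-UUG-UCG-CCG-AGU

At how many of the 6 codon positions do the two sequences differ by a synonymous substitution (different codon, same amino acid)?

1

Codon 1: CCG Pro / UCG Ser — nonsynonymous.
Codon 2: UGU Cys / UGU Cys — identical.
Codon 3: UUG Leu / UUG Leu — identical.
Codon 4: UCG Ser / UCG Ser — identical.
Codon 5: CCA Pro / CCG Pro — synonymous.
Codon 6: UUC Phe / AGU Ser — nonsynonymous.
Synonymous differences: 1.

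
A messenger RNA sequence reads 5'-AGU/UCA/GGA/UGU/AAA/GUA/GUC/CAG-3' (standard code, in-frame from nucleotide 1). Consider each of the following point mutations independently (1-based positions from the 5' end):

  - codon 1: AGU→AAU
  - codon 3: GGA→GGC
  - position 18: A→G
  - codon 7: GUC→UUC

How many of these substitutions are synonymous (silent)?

Codon 1: AGU (Ser) → AAU (Asn) — missense.
Codon 3: GGA (Gly) → GGC (Gly) — synonymous.
Codon 6: GUA (Val) → GUG (Val) — synonymous.
Codon 7: GUC (Val) → UUC (Phe) — missense.
Synonymous: 2 of 4.

2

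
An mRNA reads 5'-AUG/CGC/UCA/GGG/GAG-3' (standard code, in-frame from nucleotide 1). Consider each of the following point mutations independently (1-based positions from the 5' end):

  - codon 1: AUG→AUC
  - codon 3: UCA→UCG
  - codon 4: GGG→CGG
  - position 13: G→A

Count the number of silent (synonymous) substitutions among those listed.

1

Codon 1: AUG (Met) → AUC (Ile) — missense.
Codon 3: UCA (Ser) → UCG (Ser) — synonymous.
Codon 4: GGG (Gly) → CGG (Arg) — missense.
Codon 5: GAG (Glu) → AAG (Lys) — missense.
Synonymous: 1 of 4.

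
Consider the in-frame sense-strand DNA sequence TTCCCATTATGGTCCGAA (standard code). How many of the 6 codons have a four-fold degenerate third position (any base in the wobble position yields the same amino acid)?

2

Codon 1 TTC (Phe): third position 2-fold.
Codon 2 CCA (Pro): third position 4-fold.
Codon 3 TTA (Leu): third position 2-fold.
Codon 4 TGG (Trp): third position 1-fold.
Codon 5 TCC (Ser): third position 4-fold.
Codon 6 GAA (Glu): third position 2-fold.
Four-fold degenerate third positions: 2.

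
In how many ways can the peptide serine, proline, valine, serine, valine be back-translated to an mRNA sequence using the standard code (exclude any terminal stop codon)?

2304

Ser: 6 codons.
Pro: 4 codons.
Val: 4 codons.
Ser: 6 codons.
Val: 4 codons.
6 × 4 × 4 × 6 × 4 = 2304.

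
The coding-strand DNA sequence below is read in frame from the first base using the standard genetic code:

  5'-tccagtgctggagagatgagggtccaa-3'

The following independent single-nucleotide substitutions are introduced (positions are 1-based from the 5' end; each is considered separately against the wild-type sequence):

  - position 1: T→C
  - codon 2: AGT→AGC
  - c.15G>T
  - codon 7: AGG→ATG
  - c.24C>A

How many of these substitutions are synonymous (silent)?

Codon 1: TCC (Ser) → CCC (Pro) — missense.
Codon 2: AGT (Ser) → AGC (Ser) — synonymous.
Codon 5: GAG (Glu) → GAT (Asp) — missense.
Codon 7: AGG (Arg) → ATG (Met) — missense.
Codon 8: GTC (Val) → GTA (Val) — synonymous.
Synonymous: 2 of 5.

2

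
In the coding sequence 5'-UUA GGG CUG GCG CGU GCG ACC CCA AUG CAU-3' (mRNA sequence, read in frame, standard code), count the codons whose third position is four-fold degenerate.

Codon 1 UUA (Leu): third position 2-fold.
Codon 2 GGG (Gly): third position 4-fold.
Codon 3 CUG (Leu): third position 4-fold.
Codon 4 GCG (Ala): third position 4-fold.
Codon 5 CGU (Arg): third position 4-fold.
Codon 6 GCG (Ala): third position 4-fold.
Codon 7 ACC (Thr): third position 4-fold.
Codon 8 CCA (Pro): third position 4-fold.
Codon 9 AUG (Met): third position 1-fold.
Codon 10 CAU (His): third position 2-fold.
Four-fold degenerate third positions: 7.

7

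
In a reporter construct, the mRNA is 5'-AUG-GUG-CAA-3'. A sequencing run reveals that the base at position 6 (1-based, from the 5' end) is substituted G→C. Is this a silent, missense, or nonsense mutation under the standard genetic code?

Position 6 falls in codon 2: GUG → Val.
After the substitution the codon is GUC → Val.
Both encode Val, so the change is synonymous.

silent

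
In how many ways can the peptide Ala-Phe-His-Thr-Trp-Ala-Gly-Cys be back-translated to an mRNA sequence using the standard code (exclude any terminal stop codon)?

Ala: 4 codons.
Phe: 2 codons.
His: 2 codons.
Thr: 4 codons.
Trp: 1 codon.
Ala: 4 codons.
Gly: 4 codons.
Cys: 2 codons.
4 × 2 × 2 × 4 × 1 × 4 × 4 × 2 = 2048.

2048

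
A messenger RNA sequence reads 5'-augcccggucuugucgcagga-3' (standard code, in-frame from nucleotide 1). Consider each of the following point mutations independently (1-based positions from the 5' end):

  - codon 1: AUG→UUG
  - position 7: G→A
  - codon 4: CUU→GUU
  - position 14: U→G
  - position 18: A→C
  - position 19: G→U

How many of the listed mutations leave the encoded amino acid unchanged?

Codon 1: AUG (Met) → UUG (Leu) — missense.
Codon 3: GGU (Gly) → AGU (Ser) — missense.
Codon 4: CUU (Leu) → GUU (Val) — missense.
Codon 5: GUC (Val) → GGC (Gly) — missense.
Codon 6: GCA (Ala) → GCC (Ala) — synonymous.
Codon 7: GGA (Gly) → UGA (Stop) — nonsense.
Synonymous: 1 of 6.

1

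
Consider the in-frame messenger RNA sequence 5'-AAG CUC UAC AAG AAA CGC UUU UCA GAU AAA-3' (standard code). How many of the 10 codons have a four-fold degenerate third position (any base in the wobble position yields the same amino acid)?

Codon 1 AAG (Lys): third position 2-fold.
Codon 2 CUC (Leu): third position 4-fold.
Codon 3 UAC (Tyr): third position 2-fold.
Codon 4 AAG (Lys): third position 2-fold.
Codon 5 AAA (Lys): third position 2-fold.
Codon 6 CGC (Arg): third position 4-fold.
Codon 7 UUU (Phe): third position 2-fold.
Codon 8 UCA (Ser): third position 4-fold.
Codon 9 GAU (Asp): third position 2-fold.
Codon 10 AAA (Lys): third position 2-fold.
Four-fold degenerate third positions: 3.

3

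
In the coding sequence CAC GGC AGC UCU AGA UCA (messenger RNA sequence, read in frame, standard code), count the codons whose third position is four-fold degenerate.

Codon 1 CAC (His): third position 2-fold.
Codon 2 GGC (Gly): third position 4-fold.
Codon 3 AGC (Ser): third position 2-fold.
Codon 4 UCU (Ser): third position 4-fold.
Codon 5 AGA (Arg): third position 2-fold.
Codon 6 UCA (Ser): third position 4-fold.
Four-fold degenerate third positions: 3.

3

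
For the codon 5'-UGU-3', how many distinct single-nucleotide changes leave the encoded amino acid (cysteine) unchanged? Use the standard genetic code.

Position 1: none → 0 synonymous.
Position 2: none → 0 synonymous.
Position 3: UGC → 1 synonymous.
Total: 0 + 0 + 1 = 1.

1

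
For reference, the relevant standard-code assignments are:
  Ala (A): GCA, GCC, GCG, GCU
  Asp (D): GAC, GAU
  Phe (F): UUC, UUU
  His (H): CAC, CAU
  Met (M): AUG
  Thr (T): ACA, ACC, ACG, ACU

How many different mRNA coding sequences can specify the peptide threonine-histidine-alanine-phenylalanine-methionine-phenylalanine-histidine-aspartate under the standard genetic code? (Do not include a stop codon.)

Thr: 4 codons.
His: 2 codons.
Ala: 4 codons.
Phe: 2 codons.
Met: 1 codon.
Phe: 2 codons.
His: 2 codons.
Asp: 2 codons.
4 × 2 × 4 × 2 × 1 × 2 × 2 × 2 = 512.

512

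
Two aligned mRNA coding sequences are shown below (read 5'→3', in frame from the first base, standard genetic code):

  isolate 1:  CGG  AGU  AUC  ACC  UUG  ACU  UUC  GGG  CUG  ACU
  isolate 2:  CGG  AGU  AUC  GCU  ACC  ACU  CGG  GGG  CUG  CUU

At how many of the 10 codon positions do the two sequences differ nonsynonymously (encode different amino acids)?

4

Codon 1: CGG Arg / CGG Arg — identical.
Codon 2: AGU Ser / AGU Ser — identical.
Codon 3: AUC Ile / AUC Ile — identical.
Codon 4: ACC Thr / GCU Ala — nonsynonymous.
Codon 5: UUG Leu / ACC Thr — nonsynonymous.
Codon 6: ACU Thr / ACU Thr — identical.
Codon 7: UUC Phe / CGG Arg — nonsynonymous.
Codon 8: GGG Gly / GGG Gly — identical.
Codon 9: CUG Leu / CUG Leu — identical.
Codon 10: ACU Thr / CUU Leu — nonsynonymous.
Nonsynonymous differences: 4.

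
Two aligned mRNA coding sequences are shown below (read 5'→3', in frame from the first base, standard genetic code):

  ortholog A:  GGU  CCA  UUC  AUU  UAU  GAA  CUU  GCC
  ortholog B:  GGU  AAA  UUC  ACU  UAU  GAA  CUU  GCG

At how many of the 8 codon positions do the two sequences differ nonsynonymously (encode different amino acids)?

Codon 1: GGU Gly / GGU Gly — identical.
Codon 2: CCA Pro / AAA Lys — nonsynonymous.
Codon 3: UUC Phe / UUC Phe — identical.
Codon 4: AUU Ile / ACU Thr — nonsynonymous.
Codon 5: UAU Tyr / UAU Tyr — identical.
Codon 6: GAA Glu / GAA Glu — identical.
Codon 7: CUU Leu / CUU Leu — identical.
Codon 8: GCC Ala / GCG Ala — synonymous.
Nonsynonymous differences: 2.

2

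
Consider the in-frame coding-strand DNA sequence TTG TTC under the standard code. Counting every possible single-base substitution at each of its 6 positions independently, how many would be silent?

Codon 1 (TTG, Leu): 2 synonymous substitutions.
Codon 2 (TTC, Phe): 1 synonymous substitution.
Total: 2 + 1 = 3.

3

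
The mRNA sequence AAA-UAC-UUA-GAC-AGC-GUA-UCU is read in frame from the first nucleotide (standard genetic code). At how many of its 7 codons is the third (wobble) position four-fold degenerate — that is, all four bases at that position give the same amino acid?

2

Codon 1 AAA (Lys): third position 2-fold.
Codon 2 UAC (Tyr): third position 2-fold.
Codon 3 UUA (Leu): third position 2-fold.
Codon 4 GAC (Asp): third position 2-fold.
Codon 5 AGC (Ser): third position 2-fold.
Codon 6 GUA (Val): third position 4-fold.
Codon 7 UCU (Ser): third position 4-fold.
Four-fold degenerate third positions: 2.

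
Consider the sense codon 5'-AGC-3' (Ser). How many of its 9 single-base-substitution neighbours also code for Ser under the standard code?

1

Position 1: none → 0 synonymous.
Position 2: none → 0 synonymous.
Position 3: AGT → 1 synonymous.
Total: 0 + 0 + 1 = 1.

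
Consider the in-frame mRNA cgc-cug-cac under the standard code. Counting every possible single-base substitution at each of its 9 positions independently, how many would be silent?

8

Codon 1 (CGC, Arg): 3 synonymous substitutions.
Codon 2 (CUG, Leu): 4 synonymous substitutions.
Codon 3 (CAC, His): 1 synonymous substitution.
Total: 3 + 4 + 1 = 8.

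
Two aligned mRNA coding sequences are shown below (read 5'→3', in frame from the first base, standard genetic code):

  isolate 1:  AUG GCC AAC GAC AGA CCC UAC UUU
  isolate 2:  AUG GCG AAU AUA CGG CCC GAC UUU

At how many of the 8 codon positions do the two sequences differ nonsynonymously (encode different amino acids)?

Codon 1: AUG Met / AUG Met — identical.
Codon 2: GCC Ala / GCG Ala — synonymous.
Codon 3: AAC Asn / AAU Asn — synonymous.
Codon 4: GAC Asp / AUA Ile — nonsynonymous.
Codon 5: AGA Arg / CGG Arg — synonymous.
Codon 6: CCC Pro / CCC Pro — identical.
Codon 7: UAC Tyr / GAC Asp — nonsynonymous.
Codon 8: UUU Phe / UUU Phe — identical.
Nonsynonymous differences: 2.

2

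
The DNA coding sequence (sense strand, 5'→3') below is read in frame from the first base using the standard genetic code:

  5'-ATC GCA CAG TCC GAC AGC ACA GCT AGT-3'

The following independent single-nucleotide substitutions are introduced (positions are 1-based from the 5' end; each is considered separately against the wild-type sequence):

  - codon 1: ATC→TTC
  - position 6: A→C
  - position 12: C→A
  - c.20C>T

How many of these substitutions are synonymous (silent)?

Codon 1: ATC (Ile) → TTC (Phe) — missense.
Codon 2: GCA (Ala) → GCC (Ala) — synonymous.
Codon 4: TCC (Ser) → TCA (Ser) — synonymous.
Codon 7: ACA (Thr) → ATA (Ile) — missense.
Synonymous: 2 of 4.

2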